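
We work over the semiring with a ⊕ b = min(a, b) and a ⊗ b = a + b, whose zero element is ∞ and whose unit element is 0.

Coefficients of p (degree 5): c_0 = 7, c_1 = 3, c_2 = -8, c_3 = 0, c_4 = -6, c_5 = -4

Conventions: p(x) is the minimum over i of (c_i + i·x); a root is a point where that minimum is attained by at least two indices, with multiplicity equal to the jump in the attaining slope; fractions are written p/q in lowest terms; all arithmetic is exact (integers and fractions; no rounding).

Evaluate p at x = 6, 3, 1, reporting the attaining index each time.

p(6) = min(7+0·6=7, 3+1·6=9, -8+2·6=4, 0+3·6=18, -6+4·6=18, -4+5·6=26) = 4 (attained by i=2)
p(3) = min(7+0·3=7, 3+1·3=6, -8+2·3=-2, 0+3·3=9, -6+4·3=6, -4+5·3=11) = -2 (attained by i=2)
p(1) = min(7+0·1=7, 3+1·1=4, -8+2·1=-6, 0+3·1=3, -6+4·1=-2, -4+5·1=1) = -6 (attained by i=2)
Answer: p(6) = 4; p(3) = -2; p(1) = -6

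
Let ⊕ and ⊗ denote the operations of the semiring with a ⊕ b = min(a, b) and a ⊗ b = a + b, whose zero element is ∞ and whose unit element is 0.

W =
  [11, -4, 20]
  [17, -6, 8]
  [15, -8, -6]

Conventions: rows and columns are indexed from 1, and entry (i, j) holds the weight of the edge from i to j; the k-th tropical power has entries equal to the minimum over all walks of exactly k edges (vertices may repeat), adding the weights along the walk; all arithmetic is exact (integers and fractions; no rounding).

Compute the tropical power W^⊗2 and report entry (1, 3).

W^⊗2:
  [13, -10, 4]
  [11, -12, 2]
  [9, -14, -12]
Key observation: the optimum is the walk 1->2->3, with weight (-4) + 8 = 4.
Optimal value attained by: walk 1->2->3.
Answer: (W^⊗2)[1][3] = 4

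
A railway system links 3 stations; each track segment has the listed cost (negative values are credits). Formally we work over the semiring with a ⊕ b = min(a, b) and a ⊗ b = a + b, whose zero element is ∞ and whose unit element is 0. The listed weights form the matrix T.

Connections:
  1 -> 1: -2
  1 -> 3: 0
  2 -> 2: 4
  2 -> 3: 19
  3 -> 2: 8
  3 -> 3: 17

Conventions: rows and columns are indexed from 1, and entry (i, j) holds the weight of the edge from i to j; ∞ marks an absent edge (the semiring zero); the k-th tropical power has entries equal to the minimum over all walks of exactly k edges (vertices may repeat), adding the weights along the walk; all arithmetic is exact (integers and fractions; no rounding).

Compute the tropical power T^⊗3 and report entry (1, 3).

T^⊗2:
  [-4, 8, -2]
  [∞, 8, 23]
  [∞, 12, 27]
T^⊗3:
  [-6, 6, -4]
  [∞, 12, 27]
  [∞, 16, 31]
Key observation: the optimum is the walk 1->1->1->3, with weight (-2) + (-2) + 0 = -4.
Optimal value attained by: walk 1->1->1->3.
Answer: (T^⊗3)[1][3] = -4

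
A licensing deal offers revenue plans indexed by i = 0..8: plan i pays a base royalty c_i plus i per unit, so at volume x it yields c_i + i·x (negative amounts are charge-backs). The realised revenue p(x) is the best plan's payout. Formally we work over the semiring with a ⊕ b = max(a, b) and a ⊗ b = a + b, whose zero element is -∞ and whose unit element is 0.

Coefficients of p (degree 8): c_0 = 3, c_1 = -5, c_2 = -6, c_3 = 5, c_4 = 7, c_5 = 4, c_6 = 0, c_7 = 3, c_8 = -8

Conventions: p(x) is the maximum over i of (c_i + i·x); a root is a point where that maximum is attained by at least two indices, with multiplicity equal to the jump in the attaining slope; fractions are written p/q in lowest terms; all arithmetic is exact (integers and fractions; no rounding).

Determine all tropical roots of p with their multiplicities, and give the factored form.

hull edge (i=0, c=3) to (i=4, c=7): slope 1, span 4
hull edge (i=4, c=7) to (i=7, c=3): slope -4/3, span 3
hull edge (i=7, c=3) to (i=8, c=-8): slope -11, span 1
Factored form: p(x) = -8 ⊗ (x ⊕ (-1)) ⊗ (x ⊕ (-1)) ⊗ (x ⊕ (-1)) ⊗ (x ⊕ (-1)) ⊗ (x ⊕ 4/3) ⊗ (x ⊕ 4/3) ⊗ (x ⊕ 4/3) ⊗ (x ⊕ 11)
Answer: roots = -1 (mult 4), 4/3 (mult 3), 11 (mult 1)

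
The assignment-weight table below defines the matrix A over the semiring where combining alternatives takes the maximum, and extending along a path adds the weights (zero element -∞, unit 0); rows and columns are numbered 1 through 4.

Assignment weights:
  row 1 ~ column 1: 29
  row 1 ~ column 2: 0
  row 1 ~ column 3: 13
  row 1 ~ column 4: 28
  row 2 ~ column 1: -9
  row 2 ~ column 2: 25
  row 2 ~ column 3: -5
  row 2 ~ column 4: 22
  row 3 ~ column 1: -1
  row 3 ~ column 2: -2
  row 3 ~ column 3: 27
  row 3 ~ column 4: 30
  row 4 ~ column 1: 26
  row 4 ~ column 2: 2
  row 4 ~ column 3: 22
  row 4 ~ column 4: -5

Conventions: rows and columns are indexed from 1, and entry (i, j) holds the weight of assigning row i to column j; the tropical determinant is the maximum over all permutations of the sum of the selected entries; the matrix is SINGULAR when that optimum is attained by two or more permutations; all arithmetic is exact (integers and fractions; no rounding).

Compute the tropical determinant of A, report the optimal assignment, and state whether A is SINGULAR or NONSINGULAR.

σ = (1, 2, 3, 4): 29 + 25 + 27 + (-5) = 76
σ = (1, 2, 4, 3): 29 + 25 + 30 + 22 = 106
σ = (1, 3, 2, 4): 29 + (-5) + (-2) + (-5) = 17
σ = (1, 3, 4, 2): 29 + (-5) + 30 + 2 = 56
σ = (1, 4, 2, 3): 29 + 22 + (-2) + 22 = 71
σ = (1, 4, 3, 2): 29 + 22 + 27 + 2 = 80
σ = (2, 1, 3, 4): 0 + (-9) + 27 + (-5) = 13
σ = (2, 1, 4, 3): 0 + (-9) + 30 + 22 = 43
σ = (2, 3, 1, 4): 0 + (-5) + (-1) + (-5) = -11
σ = (2, 3, 4, 1): 0 + (-5) + 30 + 26 = 51
σ = (2, 4, 1, 3): 0 + 22 + (-1) + 22 = 43
σ = (2, 4, 3, 1): 0 + 22 + 27 + 26 = 75
σ = (3, 1, 2, 4): 13 + (-9) + (-2) + (-5) = -3
σ = (3, 1, 4, 2): 13 + (-9) + 30 + 2 = 36
σ = (3, 2, 1, 4): 13 + 25 + (-1) + (-5) = 32
σ = (3, 2, 4, 1): 13 + 25 + 30 + 26 = 94
σ = (3, 4, 1, 2): 13 + 22 + (-1) + 2 = 36
σ = (3, 4, 2, 1): 13 + 22 + (-2) + 26 = 59
σ = (4, 1, 2, 3): 28 + (-9) + (-2) + 22 = 39
σ = (4, 1, 3, 2): 28 + (-9) + 27 + 2 = 48
σ = (4, 2, 1, 3): 28 + 25 + (-1) + 22 = 74
σ = (4, 2, 3, 1): 28 + 25 + 27 + 26 = 106
σ = (4, 3, 1, 2): 28 + (-5) + (-1) + 2 = 24
σ = (4, 3, 2, 1): 28 + (-5) + (-2) + 26 = 47
Optimal value attained by: σ = (1, 2, 4, 3).
Answer: det⊕(A) = 106; verdict: SINGULAR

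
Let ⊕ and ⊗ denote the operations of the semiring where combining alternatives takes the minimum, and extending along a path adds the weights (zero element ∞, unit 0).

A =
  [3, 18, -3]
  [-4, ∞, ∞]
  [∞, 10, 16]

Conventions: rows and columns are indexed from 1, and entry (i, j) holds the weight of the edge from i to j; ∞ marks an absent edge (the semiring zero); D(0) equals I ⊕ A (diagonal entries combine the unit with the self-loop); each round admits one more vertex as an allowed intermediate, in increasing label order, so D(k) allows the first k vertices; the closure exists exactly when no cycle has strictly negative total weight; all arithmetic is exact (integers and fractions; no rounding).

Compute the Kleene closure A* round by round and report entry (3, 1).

D(0):
  [0, 18, -3]
  [-4, 0, ∞]
  [∞, 10, 0]
D(1):
  [0, 18, -3]
  [-4, 0, -7]
  [∞, 10, 0]
D(2):
  [0, 18, -3]
  [-4, 0, -7]
  [6, 10, 0]
D(3):
  [0, 7, -3]
  [-4, 0, -7]
  [6, 10, 0]
Answer: A*[3][1] = 6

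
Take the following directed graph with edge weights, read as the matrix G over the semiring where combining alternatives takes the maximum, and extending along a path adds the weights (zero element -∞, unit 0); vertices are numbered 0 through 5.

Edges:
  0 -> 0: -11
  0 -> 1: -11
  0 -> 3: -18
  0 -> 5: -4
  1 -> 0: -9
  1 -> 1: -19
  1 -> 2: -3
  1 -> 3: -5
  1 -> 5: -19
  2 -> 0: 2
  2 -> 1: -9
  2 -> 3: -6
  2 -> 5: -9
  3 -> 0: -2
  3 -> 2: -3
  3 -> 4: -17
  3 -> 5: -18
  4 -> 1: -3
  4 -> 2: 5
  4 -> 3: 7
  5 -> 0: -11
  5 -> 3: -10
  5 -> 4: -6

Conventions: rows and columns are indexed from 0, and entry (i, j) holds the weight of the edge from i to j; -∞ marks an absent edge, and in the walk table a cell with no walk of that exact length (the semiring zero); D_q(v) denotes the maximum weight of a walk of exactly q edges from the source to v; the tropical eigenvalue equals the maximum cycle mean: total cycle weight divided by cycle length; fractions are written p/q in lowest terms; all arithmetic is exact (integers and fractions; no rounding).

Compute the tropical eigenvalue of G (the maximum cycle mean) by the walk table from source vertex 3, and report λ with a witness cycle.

q=0: [-∞, -∞, -∞, 0, -∞, -∞]
q=1: [-2, -∞, -3, -∞, -17, -18]
q=2: [-1, -12, -12, -9, -24, -6]
q=3: [-10, -12, -12, -16, -12, -5]
q=4: [-10, -15, -7, -5, -11, -14]
q=5: [-5, -14, -6, -4, -20, -14]
q=6: [-4, -15, -7, -12, -20, -9]
Optimal cycle mean attained by: cycle 0->5->4->2->0, total (-4) + (-6) + 5 + 2, length 4.
Answer: λ = -3/4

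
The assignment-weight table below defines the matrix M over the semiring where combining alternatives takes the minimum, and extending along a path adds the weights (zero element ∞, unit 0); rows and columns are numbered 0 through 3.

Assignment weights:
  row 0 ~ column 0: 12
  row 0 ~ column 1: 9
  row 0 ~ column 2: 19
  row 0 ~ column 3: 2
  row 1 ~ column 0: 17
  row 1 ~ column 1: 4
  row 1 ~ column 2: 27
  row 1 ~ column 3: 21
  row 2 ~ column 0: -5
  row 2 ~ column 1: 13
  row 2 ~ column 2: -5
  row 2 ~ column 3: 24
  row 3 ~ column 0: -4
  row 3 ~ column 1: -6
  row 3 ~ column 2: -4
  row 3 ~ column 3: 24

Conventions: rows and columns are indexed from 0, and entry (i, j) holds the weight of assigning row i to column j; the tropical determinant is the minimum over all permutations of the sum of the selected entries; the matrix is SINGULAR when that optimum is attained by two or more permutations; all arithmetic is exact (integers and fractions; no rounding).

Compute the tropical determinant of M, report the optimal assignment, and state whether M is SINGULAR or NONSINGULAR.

σ = (0, 1, 2, 3): 12 + 4 + (-5) + 24 = 35
σ = (0, 1, 3, 2): 12 + 4 + 24 + (-4) = 36
σ = (0, 2, 1, 3): 12 + 27 + 13 + 24 = 76
σ = (0, 2, 3, 1): 12 + 27 + 24 + (-6) = 57
σ = (0, 3, 1, 2): 12 + 21 + 13 + (-4) = 42
σ = (0, 3, 2, 1): 12 + 21 + (-5) + (-6) = 22
σ = (1, 0, 2, 3): 9 + 17 + (-5) + 24 = 45
σ = (1, 0, 3, 2): 9 + 17 + 24 + (-4) = 46
σ = (1, 2, 0, 3): 9 + 27 + (-5) + 24 = 55
σ = (1, 2, 3, 0): 9 + 27 + 24 + (-4) = 56
σ = (1, 3, 0, 2): 9 + 21 + (-5) + (-4) = 21
σ = (1, 3, 2, 0): 9 + 21 + (-5) + (-4) = 21
σ = (2, 0, 1, 3): 19 + 17 + 13 + 24 = 73
σ = (2, 0, 3, 1): 19 + 17 + 24 + (-6) = 54
σ = (2, 1, 0, 3): 19 + 4 + (-5) + 24 = 42
σ = (2, 1, 3, 0): 19 + 4 + 24 + (-4) = 43
σ = (2, 3, 0, 1): 19 + 21 + (-5) + (-6) = 29
σ = (2, 3, 1, 0): 19 + 21 + 13 + (-4) = 49
σ = (3, 0, 1, 2): 2 + 17 + 13 + (-4) = 28
σ = (3, 0, 2, 1): 2 + 17 + (-5) + (-6) = 8
σ = (3, 1, 0, 2): 2 + 4 + (-5) + (-4) = -3
σ = (3, 1, 2, 0): 2 + 4 + (-5) + (-4) = -3
σ = (3, 2, 0, 1): 2 + 27 + (-5) + (-6) = 18
σ = (3, 2, 1, 0): 2 + 27 + 13 + (-4) = 38
Optimal value attained by: σ = (3, 1, 0, 2).
Answer: det⊕(M) = -3; verdict: SINGULAR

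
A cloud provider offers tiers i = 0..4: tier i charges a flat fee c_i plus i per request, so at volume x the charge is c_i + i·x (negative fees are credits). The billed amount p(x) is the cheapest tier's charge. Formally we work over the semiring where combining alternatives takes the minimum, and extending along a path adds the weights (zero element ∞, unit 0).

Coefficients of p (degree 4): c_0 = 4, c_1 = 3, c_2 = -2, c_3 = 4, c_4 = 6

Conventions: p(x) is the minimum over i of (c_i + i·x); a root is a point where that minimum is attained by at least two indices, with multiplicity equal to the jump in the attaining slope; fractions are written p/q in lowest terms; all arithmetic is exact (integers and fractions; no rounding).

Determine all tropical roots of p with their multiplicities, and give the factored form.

hull edge (i=0, c=4) to (i=2, c=-2): slope -3, span 2
hull edge (i=2, c=-2) to (i=4, c=6): slope 4, span 2
Factored form: p(x) = 6 ⊗ (x ⊕ (-4)) ⊗ (x ⊕ (-4)) ⊗ (x ⊕ 3) ⊗ (x ⊕ 3)
Answer: roots = -4 (mult 2), 3 (mult 2)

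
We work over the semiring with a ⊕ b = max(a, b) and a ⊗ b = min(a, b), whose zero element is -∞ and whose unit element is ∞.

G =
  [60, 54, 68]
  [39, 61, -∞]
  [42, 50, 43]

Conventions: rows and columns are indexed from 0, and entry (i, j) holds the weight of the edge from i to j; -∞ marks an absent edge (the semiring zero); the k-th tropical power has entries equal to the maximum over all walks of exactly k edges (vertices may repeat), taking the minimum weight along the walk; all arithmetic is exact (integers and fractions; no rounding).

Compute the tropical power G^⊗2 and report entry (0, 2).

G^⊗2:
  [60, 54, 60]
  [39, 61, 39]
  [42, 50, 43]
Key observation: the optimum is the walk 0->0->2, with weight 60 min 68 = 60.
Optimal value attained by: walk 0->0->2.
Answer: (G^⊗2)[0][2] = 60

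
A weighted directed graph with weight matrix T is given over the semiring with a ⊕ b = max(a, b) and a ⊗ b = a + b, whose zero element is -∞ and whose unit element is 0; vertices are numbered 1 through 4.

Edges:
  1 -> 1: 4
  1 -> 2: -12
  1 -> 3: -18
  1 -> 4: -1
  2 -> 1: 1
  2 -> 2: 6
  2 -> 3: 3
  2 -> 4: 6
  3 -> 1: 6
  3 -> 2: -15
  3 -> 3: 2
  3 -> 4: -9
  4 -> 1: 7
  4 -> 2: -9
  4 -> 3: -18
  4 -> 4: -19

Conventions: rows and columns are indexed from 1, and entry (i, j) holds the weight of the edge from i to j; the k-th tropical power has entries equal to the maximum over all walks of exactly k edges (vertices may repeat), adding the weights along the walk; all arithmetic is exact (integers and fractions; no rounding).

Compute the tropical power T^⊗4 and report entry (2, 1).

T^⊗2:
  [8, -6, -9, 3]
  [13, 12, 9, 12]
  [10, -6, 4, 5]
  [11, -3, -6, 6]
T^⊗3:
  [12, 0, -3, 7]
  [19, 18, 15, 18]
  [14, 0, 6, 9]
  [15, 3, 0, 10]
T^⊗4:
  [16, 6, 3, 11]
  [25, 24, 21, 24]
  [18, 6, 8, 13]
  [19, 9, 6, 14]
Key observation: the optimum is the walk 2->2->2->4->1, with weight 6 + 6 + 6 + 7 = 25.
Optimal value attained by: walk 2->2->2->4->1.
Answer: (T^⊗4)[2][1] = 25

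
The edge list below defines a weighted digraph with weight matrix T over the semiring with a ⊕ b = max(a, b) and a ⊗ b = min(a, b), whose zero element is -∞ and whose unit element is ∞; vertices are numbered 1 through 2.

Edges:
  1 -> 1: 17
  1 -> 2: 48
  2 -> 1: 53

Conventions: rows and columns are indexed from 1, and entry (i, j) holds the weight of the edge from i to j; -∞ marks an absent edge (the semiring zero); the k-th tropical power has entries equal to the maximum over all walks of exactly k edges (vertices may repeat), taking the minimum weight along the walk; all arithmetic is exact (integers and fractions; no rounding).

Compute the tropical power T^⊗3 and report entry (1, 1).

T^⊗2:
  [48, 17]
  [17, 48]
T^⊗3:
  [17, 48]
  [48, 17]
Key observation: the optimum is the walk 1->1->2->1, with weight 17 min 48 min 53 = 17.
Optimal value attained by: walk 1->1->2->1.
Answer: (T^⊗3)[1][1] = 17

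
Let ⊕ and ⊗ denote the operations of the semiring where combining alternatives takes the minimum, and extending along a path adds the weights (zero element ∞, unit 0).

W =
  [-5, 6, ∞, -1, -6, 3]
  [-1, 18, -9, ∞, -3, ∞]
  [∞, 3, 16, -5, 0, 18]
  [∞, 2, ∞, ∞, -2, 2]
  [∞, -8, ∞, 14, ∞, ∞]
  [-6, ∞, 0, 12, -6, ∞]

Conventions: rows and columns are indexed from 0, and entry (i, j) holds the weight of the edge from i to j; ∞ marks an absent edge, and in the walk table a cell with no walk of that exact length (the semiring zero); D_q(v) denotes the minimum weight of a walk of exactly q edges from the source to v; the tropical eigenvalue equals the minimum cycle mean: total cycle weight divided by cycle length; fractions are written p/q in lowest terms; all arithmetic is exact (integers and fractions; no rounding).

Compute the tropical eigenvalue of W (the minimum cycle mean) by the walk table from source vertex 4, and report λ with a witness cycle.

q=0: [∞, ∞, ∞, ∞, 0, ∞]
q=1: [∞, -8, ∞, 14, ∞, ∞]
q=2: [-9, 10, -17, ∞, -11, 16]
q=3: [-14, -19, -1, -22, -17, -6]
q=4: [-20, -25, -28, -15, -24, -20]
q=5: [-26, -32, -34, -33, -28, -17]
q=6: [-33, -36, -41, -39, -35, -31]
Optimal cycle mean attained by: cycle 1->2->3->4->1, total (-9) + (-5) + (-2) + (-8), length 4.
Answer: λ = -6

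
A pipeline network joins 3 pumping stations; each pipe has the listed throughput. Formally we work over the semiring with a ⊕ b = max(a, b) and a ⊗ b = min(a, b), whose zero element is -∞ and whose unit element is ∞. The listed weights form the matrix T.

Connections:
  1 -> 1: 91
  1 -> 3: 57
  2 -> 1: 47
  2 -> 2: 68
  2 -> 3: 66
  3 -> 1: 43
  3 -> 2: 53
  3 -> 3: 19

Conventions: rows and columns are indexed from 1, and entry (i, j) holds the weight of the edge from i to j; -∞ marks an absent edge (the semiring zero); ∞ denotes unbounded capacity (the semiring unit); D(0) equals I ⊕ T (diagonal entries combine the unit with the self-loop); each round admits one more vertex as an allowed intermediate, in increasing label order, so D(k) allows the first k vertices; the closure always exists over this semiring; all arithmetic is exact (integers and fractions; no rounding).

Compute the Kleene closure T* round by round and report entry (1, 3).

D(0):
  [∞, -∞, 57]
  [47, ∞, 66]
  [43, 53, ∞]
D(1):
  [∞, -∞, 57]
  [47, ∞, 66]
  [43, 53, ∞]
D(2):
  [∞, -∞, 57]
  [47, ∞, 66]
  [47, 53, ∞]
D(3):
  [∞, 53, 57]
  [47, ∞, 66]
  [47, 53, ∞]
Answer: T*[1][3] = 57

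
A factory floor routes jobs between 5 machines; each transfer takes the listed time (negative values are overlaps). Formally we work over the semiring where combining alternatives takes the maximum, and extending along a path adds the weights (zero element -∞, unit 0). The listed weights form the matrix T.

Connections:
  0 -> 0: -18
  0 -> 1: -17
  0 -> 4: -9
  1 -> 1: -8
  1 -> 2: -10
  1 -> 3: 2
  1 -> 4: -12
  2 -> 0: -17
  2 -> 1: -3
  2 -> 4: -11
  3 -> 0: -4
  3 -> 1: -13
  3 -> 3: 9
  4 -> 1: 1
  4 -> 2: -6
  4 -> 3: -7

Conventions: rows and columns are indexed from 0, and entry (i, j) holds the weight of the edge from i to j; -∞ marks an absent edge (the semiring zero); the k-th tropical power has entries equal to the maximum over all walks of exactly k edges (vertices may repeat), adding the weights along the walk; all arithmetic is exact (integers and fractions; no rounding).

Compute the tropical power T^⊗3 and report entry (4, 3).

T^⊗2:
  [-36, -8, -15, -15, -27]
  [-2, -11, -18, 11, -20]
  [-35, -10, -13, -1, -15]
  [5, -4, -23, 18, -13]
  [-11, -7, -9, 3, -11]
T^⊗3:
  [-19, -16, -18, -6, -20]
  [7, -2, -21, 20, -11]
  [-5, -14, -20, 8, -22]
  [14, 5, -14, 27, -4]
  [-1, -10, -17, 12, -19]
Key observation: the optimum is the walk 4->1->3->3, with weight 1 + 2 + 9 = 12.
Optimal value attained by: walk 4->1->3->3.
Answer: (T^⊗3)[4][3] = 12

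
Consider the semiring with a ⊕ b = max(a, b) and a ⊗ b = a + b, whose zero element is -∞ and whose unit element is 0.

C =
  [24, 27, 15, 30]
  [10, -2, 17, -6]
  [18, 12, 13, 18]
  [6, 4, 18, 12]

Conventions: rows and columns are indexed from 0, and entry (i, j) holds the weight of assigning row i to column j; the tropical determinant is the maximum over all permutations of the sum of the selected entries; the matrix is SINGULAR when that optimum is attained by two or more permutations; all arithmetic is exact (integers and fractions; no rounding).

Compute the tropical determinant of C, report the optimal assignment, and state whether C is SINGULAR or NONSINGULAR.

σ = (0, 1, 2, 3): 24 + (-2) + 13 + 12 = 47
σ = (0, 1, 3, 2): 24 + (-2) + 18 + 18 = 58
σ = (0, 2, 1, 3): 24 + 17 + 12 + 12 = 65
σ = (0, 2, 3, 1): 24 + 17 + 18 + 4 = 63
σ = (0, 3, 1, 2): 24 + (-6) + 12 + 18 = 48
σ = (0, 3, 2, 1): 24 + (-6) + 13 + 4 = 35
σ = (1, 0, 2, 3): 27 + 10 + 13 + 12 = 62
σ = (1, 0, 3, 2): 27 + 10 + 18 + 18 = 73
σ = (1, 2, 0, 3): 27 + 17 + 18 + 12 = 74
σ = (1, 2, 3, 0): 27 + 17 + 18 + 6 = 68
σ = (1, 3, 0, 2): 27 + (-6) + 18 + 18 = 57
σ = (1, 3, 2, 0): 27 + (-6) + 13 + 6 = 40
σ = (2, 0, 1, 3): 15 + 10 + 12 + 12 = 49
σ = (2, 0, 3, 1): 15 + 10 + 18 + 4 = 47
σ = (2, 1, 0, 3): 15 + (-2) + 18 + 12 = 43
σ = (2, 1, 3, 0): 15 + (-2) + 18 + 6 = 37
σ = (2, 3, 0, 1): 15 + (-6) + 18 + 4 = 31
σ = (2, 3, 1, 0): 15 + (-6) + 12 + 6 = 27
σ = (3, 0, 1, 2): 30 + 10 + 12 + 18 = 70
σ = (3, 0, 2, 1): 30 + 10 + 13 + 4 = 57
σ = (3, 1, 0, 2): 30 + (-2) + 18 + 18 = 64
σ = (3, 1, 2, 0): 30 + (-2) + 13 + 6 = 47
σ = (3, 2, 0, 1): 30 + 17 + 18 + 4 = 69
σ = (3, 2, 1, 0): 30 + 17 + 12 + 6 = 65
Optimal value attained by: σ = (1, 2, 0, 3).
Answer: det⊕(C) = 74; verdict: NONSINGULAR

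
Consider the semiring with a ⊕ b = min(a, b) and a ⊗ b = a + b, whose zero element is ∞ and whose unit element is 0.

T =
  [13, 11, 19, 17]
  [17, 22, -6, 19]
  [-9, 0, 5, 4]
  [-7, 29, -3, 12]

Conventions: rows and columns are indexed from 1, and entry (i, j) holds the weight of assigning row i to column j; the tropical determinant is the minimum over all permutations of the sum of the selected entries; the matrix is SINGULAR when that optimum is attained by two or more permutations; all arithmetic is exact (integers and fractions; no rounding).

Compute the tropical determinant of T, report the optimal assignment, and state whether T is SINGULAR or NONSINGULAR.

σ = (1, 2, 3, 4): 13 + 22 + 5 + 12 = 52
σ = (1, 2, 4, 3): 13 + 22 + 4 + (-3) = 36
σ = (1, 3, 2, 4): 13 + (-6) + 0 + 12 = 19
σ = (1, 3, 4, 2): 13 + (-6) + 4 + 29 = 40
σ = (1, 4, 2, 3): 13 + 19 + 0 + (-3) = 29
σ = (1, 4, 3, 2): 13 + 19 + 5 + 29 = 66
σ = (2, 1, 3, 4): 11 + 17 + 5 + 12 = 45
σ = (2, 1, 4, 3): 11 + 17 + 4 + (-3) = 29
σ = (2, 3, 1, 4): 11 + (-6) + (-9) + 12 = 8
σ = (2, 3, 4, 1): 11 + (-6) + 4 + (-7) = 2
σ = (2, 4, 1, 3): 11 + 19 + (-9) + (-3) = 18
σ = (2, 4, 3, 1): 11 + 19 + 5 + (-7) = 28
σ = (3, 1, 2, 4): 19 + 17 + 0 + 12 = 48
σ = (3, 1, 4, 2): 19 + 17 + 4 + 29 = 69
σ = (3, 2, 1, 4): 19 + 22 + (-9) + 12 = 44
σ = (3, 2, 4, 1): 19 + 22 + 4 + (-7) = 38
σ = (3, 4, 1, 2): 19 + 19 + (-9) + 29 = 58
σ = (3, 4, 2, 1): 19 + 19 + 0 + (-7) = 31
σ = (4, 1, 2, 3): 17 + 17 + 0 + (-3) = 31
σ = (4, 1, 3, 2): 17 + 17 + 5 + 29 = 68
σ = (4, 2, 1, 3): 17 + 22 + (-9) + (-3) = 27
σ = (4, 2, 3, 1): 17 + 22 + 5 + (-7) = 37
σ = (4, 3, 1, 2): 17 + (-6) + (-9) + 29 = 31
σ = (4, 3, 2, 1): 17 + (-6) + 0 + (-7) = 4
Optimal value attained by: σ = (2, 3, 4, 1).
Answer: det⊕(T) = 2; verdict: NONSINGULAR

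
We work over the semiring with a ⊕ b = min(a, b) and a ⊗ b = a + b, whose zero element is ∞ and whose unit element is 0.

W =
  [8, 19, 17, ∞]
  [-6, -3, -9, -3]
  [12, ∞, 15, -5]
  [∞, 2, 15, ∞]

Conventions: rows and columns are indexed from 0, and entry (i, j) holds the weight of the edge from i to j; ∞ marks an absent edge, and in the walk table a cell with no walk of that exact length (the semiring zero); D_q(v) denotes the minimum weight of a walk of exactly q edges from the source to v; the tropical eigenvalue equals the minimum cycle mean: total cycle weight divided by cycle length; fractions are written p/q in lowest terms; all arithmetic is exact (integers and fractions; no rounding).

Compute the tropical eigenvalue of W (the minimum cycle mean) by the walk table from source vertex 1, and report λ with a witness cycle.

q=0: [∞, 0, ∞, ∞]
q=1: [-6, -3, -9, -3]
q=2: [-9, -6, -12, -14]
q=3: [-12, -12, -15, -17]
q=4: [-18, -15, -21, -20]
Optimal cycle mean attained by: cycle 1->2->3->1, total (-9) + (-5) + 2, length 3.
Answer: λ = -4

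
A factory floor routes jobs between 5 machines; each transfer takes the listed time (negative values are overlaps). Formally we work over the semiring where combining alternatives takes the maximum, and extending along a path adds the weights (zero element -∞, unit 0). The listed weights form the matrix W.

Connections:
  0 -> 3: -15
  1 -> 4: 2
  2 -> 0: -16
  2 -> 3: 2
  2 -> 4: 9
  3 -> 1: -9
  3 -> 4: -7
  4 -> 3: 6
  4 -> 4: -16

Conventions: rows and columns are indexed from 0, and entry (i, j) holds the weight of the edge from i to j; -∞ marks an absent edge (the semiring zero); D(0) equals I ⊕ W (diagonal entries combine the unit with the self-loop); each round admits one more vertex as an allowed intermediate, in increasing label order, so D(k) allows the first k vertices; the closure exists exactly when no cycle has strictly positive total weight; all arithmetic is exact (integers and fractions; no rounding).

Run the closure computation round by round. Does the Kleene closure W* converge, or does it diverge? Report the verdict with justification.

D(0):
  [0, -∞, -∞, -15, -∞]
  [-∞, 0, -∞, -∞, 2]
  [-16, -∞, 0, 2, 9]
  [-∞, -9, -∞, 0, -7]
  [-∞, -∞, -∞, 6, 0]
D(1):
  [0, -∞, -∞, -15, -∞]
  [-∞, 0, -∞, -∞, 2]
  [-16, -∞, 0, 2, 9]
  [-∞, -9, -∞, 0, -7]
  [-∞, -∞, -∞, 6, 0]
D(2):
  [0, -∞, -∞, -15, -∞]
  [-∞, 0, -∞, -∞, 2]
  [-16, -∞, 0, 2, 9]
  [-∞, -9, -∞, 0, -7]
  [-∞, -∞, -∞, 6, 0]
D(3):
  [0, -∞, -∞, -15, -∞]
  [-∞, 0, -∞, -∞, 2]
  [-16, -∞, 0, 2, 9]
  [-∞, -9, -∞, 0, -7]
  [-∞, -∞, -∞, 6, 0]
D(4):
  [0, -24, -∞, -15, -22]
  [-∞, 0, -∞, -∞, 2]
  [-16, -7, 0, 2, 9]
  [-∞, -9, -∞, 0, -7]
  [-∞, -3, -∞, 6, 0]
D(5):
  [0, -24, -∞, -15, -22]
  [-∞, 0, -∞, 8, 2]
  [-16, 6, 0, 15, 9]
  [-∞, -9, -∞, 0, -7]
  [-∞, -3, -∞, 6, 0]
Key observation: every diagonal entry stays at the unit through all rounds, so no improving cycle exists.
Answer: CONVERGES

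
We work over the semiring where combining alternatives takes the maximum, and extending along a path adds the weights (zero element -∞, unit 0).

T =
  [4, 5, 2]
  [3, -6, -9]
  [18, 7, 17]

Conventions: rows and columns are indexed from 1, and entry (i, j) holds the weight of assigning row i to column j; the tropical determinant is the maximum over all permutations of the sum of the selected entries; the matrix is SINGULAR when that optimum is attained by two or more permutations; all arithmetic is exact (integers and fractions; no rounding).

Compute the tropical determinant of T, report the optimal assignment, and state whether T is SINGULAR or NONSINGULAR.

σ = (1, 2, 3): 4 + (-6) + 17 = 15
σ = (1, 3, 2): 4 + (-9) + 7 = 2
σ = (2, 1, 3): 5 + 3 + 17 = 25
σ = (2, 3, 1): 5 + (-9) + 18 = 14
σ = (3, 1, 2): 2 + 3 + 7 = 12
σ = (3, 2, 1): 2 + (-6) + 18 = 14
Optimal value attained by: σ = (2, 1, 3).
Answer: det⊕(T) = 25; verdict: NONSINGULAR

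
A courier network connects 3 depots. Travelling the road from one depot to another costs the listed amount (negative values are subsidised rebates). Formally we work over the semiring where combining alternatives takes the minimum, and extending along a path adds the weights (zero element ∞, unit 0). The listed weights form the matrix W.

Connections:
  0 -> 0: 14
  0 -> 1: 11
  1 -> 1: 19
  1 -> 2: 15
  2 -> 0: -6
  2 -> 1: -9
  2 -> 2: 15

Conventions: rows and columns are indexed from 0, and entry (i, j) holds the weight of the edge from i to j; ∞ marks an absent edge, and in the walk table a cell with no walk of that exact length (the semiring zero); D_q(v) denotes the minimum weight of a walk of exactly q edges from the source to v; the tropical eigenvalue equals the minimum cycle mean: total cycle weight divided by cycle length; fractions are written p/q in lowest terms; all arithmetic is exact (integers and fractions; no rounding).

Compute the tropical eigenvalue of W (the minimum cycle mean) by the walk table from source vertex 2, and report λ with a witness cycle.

q=0: [∞, ∞, 0]
q=1: [-6, -9, 15]
q=2: [8, 5, 6]
q=3: [0, -3, 20]
Optimal cycle mean attained by: cycle 1->2->1, total 15 + (-9), length 2.
Answer: λ = 3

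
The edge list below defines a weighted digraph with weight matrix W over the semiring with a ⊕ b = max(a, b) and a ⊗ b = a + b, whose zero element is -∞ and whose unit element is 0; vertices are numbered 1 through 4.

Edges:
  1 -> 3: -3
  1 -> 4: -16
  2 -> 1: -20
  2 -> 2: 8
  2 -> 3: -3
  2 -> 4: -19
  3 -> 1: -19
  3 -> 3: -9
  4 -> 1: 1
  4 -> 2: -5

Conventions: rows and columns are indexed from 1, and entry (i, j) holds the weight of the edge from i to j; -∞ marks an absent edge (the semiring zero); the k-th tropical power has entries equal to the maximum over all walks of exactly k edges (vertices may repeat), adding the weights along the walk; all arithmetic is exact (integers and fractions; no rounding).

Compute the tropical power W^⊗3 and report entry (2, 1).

W^⊗2:
  [-15, -21, -12, -∞]
  [-12, 16, 5, -11]
  [-28, -∞, -18, -35]
  [-25, 3, -2, -15]
W^⊗3:
  [-31, -13, -18, -31]
  [-4, 24, 13, -3]
  [-34, -40, -27, -44]
  [-14, 11, 0, -16]
Key observation: the optimum is the walk 2->2->2->1, with weight 8 + 8 + (-20) = -4.
Optimal value attained by: walk 2->2->2->1.
Answer: (W^⊗3)[2][1] = -4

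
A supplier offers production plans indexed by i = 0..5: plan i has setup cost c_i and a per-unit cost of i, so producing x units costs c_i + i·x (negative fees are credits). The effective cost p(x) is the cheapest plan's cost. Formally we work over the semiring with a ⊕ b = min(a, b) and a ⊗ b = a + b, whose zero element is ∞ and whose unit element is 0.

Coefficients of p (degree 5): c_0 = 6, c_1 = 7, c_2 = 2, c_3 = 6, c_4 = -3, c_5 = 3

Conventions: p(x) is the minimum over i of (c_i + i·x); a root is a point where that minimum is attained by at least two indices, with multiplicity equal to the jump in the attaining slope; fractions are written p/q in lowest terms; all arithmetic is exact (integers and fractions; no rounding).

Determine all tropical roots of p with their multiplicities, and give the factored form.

hull edge (i=0, c=6) to (i=4, c=-3): slope -9/4, span 4
hull edge (i=4, c=-3) to (i=5, c=3): slope 6, span 1
Factored form: p(x) = 3 ⊗ (x ⊕ (-6)) ⊗ (x ⊕ 9/4) ⊗ (x ⊕ 9/4) ⊗ (x ⊕ 9/4) ⊗ (x ⊕ 9/4)
Answer: roots = -6 (mult 1), 9/4 (mult 4)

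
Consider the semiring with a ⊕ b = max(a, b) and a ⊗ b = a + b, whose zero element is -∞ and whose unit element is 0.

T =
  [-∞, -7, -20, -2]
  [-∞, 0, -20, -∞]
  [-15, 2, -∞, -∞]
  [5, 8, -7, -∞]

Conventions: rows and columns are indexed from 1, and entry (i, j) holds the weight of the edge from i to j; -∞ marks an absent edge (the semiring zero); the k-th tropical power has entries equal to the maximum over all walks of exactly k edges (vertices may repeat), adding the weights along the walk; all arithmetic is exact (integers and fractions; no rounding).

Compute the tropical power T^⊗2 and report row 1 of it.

T^⊗2:
  [3, 6, -9, -∞]
  [-35, 0, -20, -∞]
  [-∞, 2, -18, -17]
  [-22, 8, -12, 3]
Answer: row 1 of T^⊗2 = [3, 6, -9, -∞]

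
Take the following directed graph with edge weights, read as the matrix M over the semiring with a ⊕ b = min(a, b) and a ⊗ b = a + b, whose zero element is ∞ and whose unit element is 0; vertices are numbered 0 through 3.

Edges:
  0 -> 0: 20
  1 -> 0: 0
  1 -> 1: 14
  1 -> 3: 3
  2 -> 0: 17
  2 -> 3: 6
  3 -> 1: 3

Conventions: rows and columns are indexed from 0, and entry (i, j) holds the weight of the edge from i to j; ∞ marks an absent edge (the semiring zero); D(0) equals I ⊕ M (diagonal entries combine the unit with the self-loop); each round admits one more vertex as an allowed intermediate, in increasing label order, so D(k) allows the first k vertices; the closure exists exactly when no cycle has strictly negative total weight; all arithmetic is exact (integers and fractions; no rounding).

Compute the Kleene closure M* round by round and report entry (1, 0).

D(0):
  [0, ∞, ∞, ∞]
  [0, 0, ∞, 3]
  [17, ∞, 0, 6]
  [∞, 3, ∞, 0]
D(1):
  [0, ∞, ∞, ∞]
  [0, 0, ∞, 3]
  [17, ∞, 0, 6]
  [∞, 3, ∞, 0]
D(2):
  [0, ∞, ∞, ∞]
  [0, 0, ∞, 3]
  [17, ∞, 0, 6]
  [3, 3, ∞, 0]
D(3):
  [0, ∞, ∞, ∞]
  [0, 0, ∞, 3]
  [17, ∞, 0, 6]
  [3, 3, ∞, 0]
D(4):
  [0, ∞, ∞, ∞]
  [0, 0, ∞, 3]
  [9, 9, 0, 6]
  [3, 3, ∞, 0]
Answer: M*[1][0] = 0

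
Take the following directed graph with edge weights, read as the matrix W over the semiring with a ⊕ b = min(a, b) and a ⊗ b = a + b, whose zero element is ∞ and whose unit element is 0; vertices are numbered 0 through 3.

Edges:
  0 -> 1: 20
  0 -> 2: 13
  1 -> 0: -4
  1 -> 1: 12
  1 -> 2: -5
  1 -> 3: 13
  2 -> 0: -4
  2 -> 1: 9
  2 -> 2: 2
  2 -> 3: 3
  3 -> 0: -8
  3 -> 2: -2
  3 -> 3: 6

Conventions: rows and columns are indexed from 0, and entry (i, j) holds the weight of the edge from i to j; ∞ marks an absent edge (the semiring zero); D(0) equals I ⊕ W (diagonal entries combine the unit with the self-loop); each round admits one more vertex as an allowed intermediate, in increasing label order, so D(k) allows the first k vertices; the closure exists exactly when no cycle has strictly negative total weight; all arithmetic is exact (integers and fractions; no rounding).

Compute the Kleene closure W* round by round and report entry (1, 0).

D(0):
  [0, 20, 13, ∞]
  [-4, 0, -5, 13]
  [-4, 9, 0, 3]
  [-8, ∞, -2, 0]
D(1):
  [0, 20, 13, ∞]
  [-4, 0, -5, 13]
  [-4, 9, 0, 3]
  [-8, 12, -2, 0]
D(2):
  [0, 20, 13, 33]
  [-4, 0, -5, 13]
  [-4, 9, 0, 3]
  [-8, 12, -2, 0]
D(3):
  [0, 20, 13, 16]
  [-9, 0, -5, -2]
  [-4, 9, 0, 3]
  [-8, 7, -2, 0]
D(4):
  [0, 20, 13, 16]
  [-10, 0, -5, -2]
  [-5, 9, 0, 3]
  [-8, 7, -2, 0]
Answer: W*[1][0] = -10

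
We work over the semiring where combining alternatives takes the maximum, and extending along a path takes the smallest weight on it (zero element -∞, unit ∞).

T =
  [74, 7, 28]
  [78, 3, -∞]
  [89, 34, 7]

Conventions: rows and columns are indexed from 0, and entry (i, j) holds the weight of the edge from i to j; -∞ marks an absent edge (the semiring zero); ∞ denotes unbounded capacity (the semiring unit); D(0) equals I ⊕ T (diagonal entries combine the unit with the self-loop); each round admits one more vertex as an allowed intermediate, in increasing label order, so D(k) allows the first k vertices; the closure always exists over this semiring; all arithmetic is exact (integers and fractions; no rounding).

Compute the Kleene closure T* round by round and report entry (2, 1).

D(0):
  [∞, 7, 28]
  [78, ∞, -∞]
  [89, 34, ∞]
D(1):
  [∞, 7, 28]
  [78, ∞, 28]
  [89, 34, ∞]
D(2):
  [∞, 7, 28]
  [78, ∞, 28]
  [89, 34, ∞]
D(3):
  [∞, 28, 28]
  [78, ∞, 28]
  [89, 34, ∞]
Answer: T*[2][1] = 34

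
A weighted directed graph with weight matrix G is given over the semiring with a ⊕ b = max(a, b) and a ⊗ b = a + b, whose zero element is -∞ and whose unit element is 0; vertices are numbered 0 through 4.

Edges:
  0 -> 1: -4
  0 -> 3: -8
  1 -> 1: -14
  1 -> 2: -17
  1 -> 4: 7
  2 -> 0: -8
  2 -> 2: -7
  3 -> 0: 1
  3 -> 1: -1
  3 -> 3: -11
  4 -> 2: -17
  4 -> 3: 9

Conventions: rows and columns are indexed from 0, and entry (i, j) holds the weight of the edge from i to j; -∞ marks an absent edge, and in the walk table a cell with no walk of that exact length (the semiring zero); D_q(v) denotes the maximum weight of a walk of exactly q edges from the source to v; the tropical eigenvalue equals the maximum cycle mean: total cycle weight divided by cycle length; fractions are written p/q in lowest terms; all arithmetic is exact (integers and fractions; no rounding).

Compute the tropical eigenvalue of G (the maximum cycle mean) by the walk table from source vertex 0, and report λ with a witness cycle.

q=0: [0, -∞, -∞, -∞, -∞]
q=1: [-∞, -4, -∞, -8, -∞]
q=2: [-7, -9, -21, -19, 3]
q=3: [-18, -11, -14, 12, -2]
q=4: [13, 11, -19, 7, -4]
q=5: [8, 9, -6, 5, 18]
Optimal cycle mean attained by: cycle 1->4->3->1, total 7 + 9 + (-1), length 3.
Answer: λ = 5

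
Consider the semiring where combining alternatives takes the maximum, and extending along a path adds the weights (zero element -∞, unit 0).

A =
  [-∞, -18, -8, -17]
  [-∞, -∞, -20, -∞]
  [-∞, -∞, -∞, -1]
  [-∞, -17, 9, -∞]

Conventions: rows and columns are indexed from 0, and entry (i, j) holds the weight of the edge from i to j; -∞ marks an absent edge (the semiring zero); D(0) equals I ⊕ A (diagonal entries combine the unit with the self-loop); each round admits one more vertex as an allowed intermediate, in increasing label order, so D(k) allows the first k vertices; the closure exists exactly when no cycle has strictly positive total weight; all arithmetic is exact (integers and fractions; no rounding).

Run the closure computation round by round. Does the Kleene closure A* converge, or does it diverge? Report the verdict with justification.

D(0):
  [0, -18, -8, -17]
  [-∞, 0, -20, -∞]
  [-∞, -∞, 0, -1]
  [-∞, -17, 9, 0]
D(1):
  [0, -18, -8, -17]
  [-∞, 0, -20, -∞]
  [-∞, -∞, 0, -1]
  [-∞, -17, 9, 0]
D(2):
  [0, -18, -8, -17]
  [-∞, 0, -20, -∞]
  [-∞, -∞, 0, -1]
  [-∞, -17, 9, 0]
Detection: at round 3, diagonal entry (3, 3) turns strictly positive.
Key observation: the cycle 3->2->3 has total weight 9 + (-1), which is strictly positive.
Answer: DIVERGES — positive cycle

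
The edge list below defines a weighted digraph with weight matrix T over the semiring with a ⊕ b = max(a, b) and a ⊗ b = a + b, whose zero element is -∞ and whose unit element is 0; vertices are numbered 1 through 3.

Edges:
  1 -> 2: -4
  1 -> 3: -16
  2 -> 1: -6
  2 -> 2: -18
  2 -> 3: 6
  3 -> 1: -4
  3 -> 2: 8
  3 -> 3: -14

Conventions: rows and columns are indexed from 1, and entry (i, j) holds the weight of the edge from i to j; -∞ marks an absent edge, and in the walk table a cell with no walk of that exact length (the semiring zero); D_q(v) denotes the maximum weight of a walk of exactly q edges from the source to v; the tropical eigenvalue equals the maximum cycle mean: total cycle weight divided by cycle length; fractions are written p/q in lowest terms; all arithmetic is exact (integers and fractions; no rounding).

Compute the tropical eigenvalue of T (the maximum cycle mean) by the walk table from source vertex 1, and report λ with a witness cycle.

q=0: [0, -∞, -∞]
q=1: [-∞, -4, -16]
q=2: [-10, -8, 2]
q=3: [-2, 10, -2]
Optimal cycle mean attained by: cycle 2->3->2, total 6 + 8, length 2.
Answer: λ = 7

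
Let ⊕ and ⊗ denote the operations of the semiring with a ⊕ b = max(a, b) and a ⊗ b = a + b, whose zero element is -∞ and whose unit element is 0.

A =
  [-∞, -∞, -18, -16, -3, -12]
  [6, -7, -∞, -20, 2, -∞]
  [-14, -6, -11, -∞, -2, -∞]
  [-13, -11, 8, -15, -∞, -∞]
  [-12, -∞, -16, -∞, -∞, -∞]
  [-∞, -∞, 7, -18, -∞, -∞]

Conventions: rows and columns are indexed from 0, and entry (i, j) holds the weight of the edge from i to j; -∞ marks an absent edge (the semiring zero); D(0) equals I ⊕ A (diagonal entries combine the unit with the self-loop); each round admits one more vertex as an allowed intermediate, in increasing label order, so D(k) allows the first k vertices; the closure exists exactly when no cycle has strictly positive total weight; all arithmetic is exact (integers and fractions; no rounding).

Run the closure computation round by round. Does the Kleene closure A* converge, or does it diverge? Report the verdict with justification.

D(0):
  [0, -∞, -18, -16, -3, -12]
  [6, 0, -∞, -20, 2, -∞]
  [-14, -6, 0, -∞, -2, -∞]
  [-13, -11, 8, 0, -∞, -∞]
  [-12, -∞, -16, -∞, 0, -∞]
  [-∞, -∞, 7, -18, -∞, 0]
D(1):
  [0, -∞, -18, -16, -3, -12]
  [6, 0, -12, -10, 3, -6]
  [-14, -6, 0, -30, -2, -26]
  [-13, -11, 8, 0, -16, -25]
  [-12, -∞, -16, -28, 0, -24]
  [-∞, -∞, 7, -18, -∞, 0]
D(2):
  [0, -∞, -18, -16, -3, -12]
  [6, 0, -12, -10, 3, -6]
  [0, -6, 0, -16, -2, -12]
  [-5, -11, 8, 0, -8, -17]
  [-12, -∞, -16, -28, 0, -24]
  [-∞, -∞, 7, -18, -∞, 0]
D(3):
  [0, -24, -18, -16, -3, -12]
  [6, 0, -12, -10, 3, -6]
  [0, -6, 0, -16, -2, -12]
  [8, 2, 8, 0, 6, -4]
  [-12, -22, -16, -28, 0, -24]
  [7, 1, 7, -9, 5, 0]
D(4):
  [0, -14, -8, -16, -3, -12]
  [6, 0, -2, -10, 3, -6]
  [0, -6, 0, -16, -2, -12]
  [8, 2, 8, 0, 6, -4]
  [-12, -22, -16, -28, 0, -24]
  [7, 1, 7, -9, 5, 0]
D(5):
  [0, -14, -8, -16, -3, -12]
  [6, 0, -2, -10, 3, -6]
  [0, -6, 0, -16, -2, -12]
  [8, 2, 8, 0, 6, -4]
  [-12, -22, -16, -28, 0, -24]
  [7, 1, 7, -9, 5, 0]
D(6):
  [0, -11, -5, -16, -3, -12]
  [6, 0, 1, -10, 3, -6]
  [0, -6, 0, -16, -2, -12]
  [8, 2, 8, 0, 6, -4]
  [-12, -22, -16, -28, 0, -24]
  [7, 1, 7, -9, 5, 0]
Key observation: every diagonal entry stays at the unit through all rounds, so no improving cycle exists.
Answer: CONVERGES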